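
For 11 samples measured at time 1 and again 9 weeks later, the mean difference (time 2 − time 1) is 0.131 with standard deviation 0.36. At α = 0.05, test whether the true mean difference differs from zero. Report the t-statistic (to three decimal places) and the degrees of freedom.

H0: μ_d = 0; H1: μ_d ≠ 0 (paired t-test on the differences, two-sided).
t = d̄/(s_d/√n) = 0.131/(0.36/√11) = 1.207
df = n − 1 = 10
Two-sided p-value ≈ 0.2553
Since p ≈ 0.2553 > α = 0.05, fail to reject H0; the data do not provide sufficient evidence against H0.

t = 1.207, df = 10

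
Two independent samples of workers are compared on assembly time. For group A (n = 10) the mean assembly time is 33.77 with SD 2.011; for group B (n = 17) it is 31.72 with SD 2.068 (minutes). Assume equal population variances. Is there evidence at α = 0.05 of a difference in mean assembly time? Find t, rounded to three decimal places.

Let group 1 = group A, group 2 = group B. H0: μ_1 = μ_2; H1: μ_1 ≠ μ_2 (two-sample pooled-variance t-test, two-sided).
s_p² = [(10−1)·2.011² + (17−1)·2.068²]/(10+17−2) = 4.19292
t = (33.77 − 31.72)/√[4.19292·(1/10 + 1/17)] = 2.512
df = n₁ + n₂ − 2 = 25
Two-sided p-value ≈ 0.019
Since p ≈ 0.019 < α = 0.05, reject H0; the evidence is statistically significant.

2.512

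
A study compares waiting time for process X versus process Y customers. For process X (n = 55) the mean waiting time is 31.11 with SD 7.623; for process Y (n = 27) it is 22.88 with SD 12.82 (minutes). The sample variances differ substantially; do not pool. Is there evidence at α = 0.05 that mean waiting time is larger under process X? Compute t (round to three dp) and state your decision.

t = 3.079; reject H0

Let group 1 = process X, group 2 = process Y. H0: μ_1 = μ_2; H1: μ_1 > μ_2 (Welch's two-sample t-test, right-tailed).
t = (x̄_1 − x̄_2)/√(s_1²/n_1 + s_2²/n_2) = (31.11 − 22.88)/√(7.623²/55 + 12.82²/27) = 3.079
Welch–Satterthwaite df ≈ 35.30
p-value = P(T ≥ 3.079) ≈ 0.0020
Since p ≈ 0.0020 < α = 0.05, reject H0; the data support H1.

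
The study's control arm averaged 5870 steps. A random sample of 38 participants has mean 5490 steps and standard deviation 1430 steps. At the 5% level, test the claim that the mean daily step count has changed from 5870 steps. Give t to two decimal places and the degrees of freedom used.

H0: μ = 5870; H1: μ ≠ 5870 (one-sample t-test, two-sided).
t = (x̄ − μ₀)/(s/√n) = (5490 − 5870)/(1430/√38) = -1.64
df = n − 1 = 37
Two-sided p-value ≈ 0.110
Since p ≈ 0.110 > α = 0.05, fail to reject H0; the data do not provide sufficient evidence against H0.

t = -1.64, df = 37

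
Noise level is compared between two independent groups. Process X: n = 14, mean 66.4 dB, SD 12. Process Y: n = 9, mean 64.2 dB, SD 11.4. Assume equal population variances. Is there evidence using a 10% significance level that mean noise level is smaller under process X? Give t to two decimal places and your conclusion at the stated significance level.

t = 0.44; fail to reject H0

Let group 1 = process X, group 2 = process Y. H0: μ_1 = μ_2; H1: μ_1 < μ_2 (two-sample pooled-variance t-test, left-tailed).
s_p² = [(14−1)·12² + (9−1)·11.4²]/(14+9−2) = 138.651
t = (66.4 − 64.2)/√[138.651·(1/14 + 1/9)] = 0.44
df = n₁ + n₂ − 2 = 21
p-value = P(T ≤ 0.44) ≈ 0.6668
Since p ≈ 0.6668 > α = 0.1, fail to reject H0; the evidence is not statistically significant.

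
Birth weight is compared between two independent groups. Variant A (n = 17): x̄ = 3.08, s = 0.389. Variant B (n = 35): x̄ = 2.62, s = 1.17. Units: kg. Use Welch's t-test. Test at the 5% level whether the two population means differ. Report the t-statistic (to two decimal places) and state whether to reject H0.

Let group 1 = variant A, group 2 = variant B. H0: μ_1 = μ_2; H1: μ_1 ≠ μ_2 (Welch's two-sample t-test, two-sided).
t = (x̄_1 − x̄_2)/√(s_1²/n_1 + s_2²/n_2) = (3.08 − 2.62)/√(0.389²/17 + 1.17²/35) = 2.10
Welch–Satterthwaite df ≈ 46.16
Two-sided p-value ≈ 0.0413
Since p ≈ 0.0413 < α = 0.05, reject H0; the evidence is statistically significant.

t = 2.10; reject H0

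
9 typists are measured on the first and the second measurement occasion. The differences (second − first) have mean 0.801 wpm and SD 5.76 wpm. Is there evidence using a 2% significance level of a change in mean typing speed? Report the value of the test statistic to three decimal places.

H0: μ_d = 0; H1: μ_d ≠ 0 (paired t-test on the differences, two-sided).
t = d̄/(s_d/√n) = 0.801/(5.76/√9) = 0.417
df = n − 1 = 8
Two-sided p-value ≈ 0.688
Since p ≈ 0.688 > α = 0.02, fail to reject H0; the evidence is not statistically significant.

0.417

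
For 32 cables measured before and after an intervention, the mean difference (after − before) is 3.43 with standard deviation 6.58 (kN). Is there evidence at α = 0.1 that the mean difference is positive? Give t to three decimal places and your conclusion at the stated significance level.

t = 2.949; reject H0

H0: μ_d = 0; H1: μ_d > 0 (paired t-test on the differences, right-tailed).
t = d̄/(s_d/√n) = 3.43/(6.58/√32) = 2.949
df = n − 1 = 31
p-value = P(T ≥ 2.949) ≈ 0.0030
Since p ≈ 0.0030 < α = 0.1, reject H0; the data support H1.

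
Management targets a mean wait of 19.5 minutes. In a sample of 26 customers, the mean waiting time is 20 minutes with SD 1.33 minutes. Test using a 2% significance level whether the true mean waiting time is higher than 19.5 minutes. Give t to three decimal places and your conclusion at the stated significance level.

H0: μ = 19.5; H1: μ > 19.5 (one-sample t-test, right-tailed).
t = (x̄ − μ₀)/(s/√n) = (20 − 19.5)/(1.33/√26) = 1.917
df = n − 1 = 25
p-value = P(T ≥ 1.917) ≈ 0.0334
Since p ≈ 0.0334 > α = 0.02, fail to reject H0; the evidence is not statistically significant.

t = 1.917; fail to reject H0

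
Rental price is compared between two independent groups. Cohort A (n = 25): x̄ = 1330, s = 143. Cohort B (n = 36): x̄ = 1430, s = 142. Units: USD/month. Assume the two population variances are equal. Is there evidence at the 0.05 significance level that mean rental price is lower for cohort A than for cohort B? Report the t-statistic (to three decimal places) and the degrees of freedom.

Let group 1 = cohort A, group 2 = cohort B. H0: μ_1 = μ_2; H1: μ_1 < μ_2 (two-sample pooled-variance t-test, left-tailed).
s_p² = [(25−1)·143² + (36−1)·142²]/(25+36−2) = 20279.9
t = (1330 − 1430)/√[20279.9·(1/25 + 1/36)] = -2.697
df = n₁ + n₂ − 2 = 59
p-value = P(T ≤ -2.697) ≈ 0.0045
Since p ≈ 0.0045 < α = 0.05, reject H0; the data support H1.

t = -2.697, df = 59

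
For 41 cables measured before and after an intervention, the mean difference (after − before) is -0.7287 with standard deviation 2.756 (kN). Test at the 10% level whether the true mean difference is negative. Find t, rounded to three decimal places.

-1.693

H0: μ_d = 0; H1: μ_d < 0 (paired t-test on the differences, left-tailed).
t = d̄/(s_d/√n) = -0.7287/(2.756/√41) = -1.693
df = n − 1 = 40
p-value = P(T ≤ -1.693) ≈ 0.0491
Since p ≈ 0.0491 < α = 0.1, reject H0; the evidence is statistically significant.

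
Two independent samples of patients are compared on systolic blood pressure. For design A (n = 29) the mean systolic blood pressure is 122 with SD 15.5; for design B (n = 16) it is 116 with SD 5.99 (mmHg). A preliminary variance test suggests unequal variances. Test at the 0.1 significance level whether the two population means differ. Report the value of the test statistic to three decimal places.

1.849

Let group 1 = design A, group 2 = design B. H0: μ_1 = μ_2; H1: μ_1 ≠ μ_2 (Welch's two-sample t-test, two-sided).
t = (x̄_1 − x̄_2)/√(s_1²/n_1 + s_2²/n_2) = (122 − 116)/√(15.5²/29 + 5.99²/16) = 1.849
Welch–Satterthwaite df ≈ 39.77
Two-sided p-value ≈ 0.0719
Since p ≈ 0.0719 < α = 0.1, reject H0; the evidence is statistically significant.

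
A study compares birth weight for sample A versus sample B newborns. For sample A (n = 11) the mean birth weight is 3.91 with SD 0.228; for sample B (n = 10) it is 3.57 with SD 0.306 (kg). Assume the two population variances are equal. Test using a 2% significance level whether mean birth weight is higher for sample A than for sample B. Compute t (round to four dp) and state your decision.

t = 2.9058; reject H0

Let group 1 = sample A, group 2 = sample B. H0: μ_1 = μ_2; H1: μ_1 > μ_2 (two-sample pooled-variance t-test, right-tailed).
s_p² = [(11−1)·0.228² + (10−1)·0.306²]/(11+10−2) = 0.0717139
t = (3.91 − 3.57)/√[0.0717139·(1/11 + 1/10)] = 2.9058
df = n₁ + n₂ − 2 = 19
p-value = P(T ≥ 2.9058) ≈ 0.005
Since p ≈ 0.005 < α = 0.02, reject H0; the evidence is statistically significant.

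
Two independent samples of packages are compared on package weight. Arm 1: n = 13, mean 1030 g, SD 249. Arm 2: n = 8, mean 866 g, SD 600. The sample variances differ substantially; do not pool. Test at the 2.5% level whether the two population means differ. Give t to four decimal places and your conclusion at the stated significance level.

Let group 1 = arm 1, group 2 = arm 2. H0: μ_1 = μ_2; H1: μ_1 ≠ μ_2 (Welch's two-sample t-test, two-sided).
t = (x̄_1 − x̄_2)/√(s_1²/n_1 + s_2²/n_2) = (1030 − 866)/√(249²/13 + 600²/8) = 0.7351
Welch–Satterthwaite df ≈ 8.51
Two-sided p-value ≈ 0.482
Since p ≈ 0.482 > α = 0.025, fail to reject H0; the evidence is not statistically significant.

t = 0.7351; fail to reject H0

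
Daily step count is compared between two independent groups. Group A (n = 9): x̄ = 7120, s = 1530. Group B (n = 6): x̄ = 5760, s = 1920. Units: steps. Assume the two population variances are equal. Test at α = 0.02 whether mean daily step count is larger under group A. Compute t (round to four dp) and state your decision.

t = 1.5263; fail to reject H0

Let group 1 = group A, group 2 = group B. H0: μ_1 = μ_2; H1: μ_1 > μ_2 (two-sample pooled-variance t-test, right-tailed).
s_p² = [(9−1)·1530² + (6−1)·1920²]/(9+6−2) = 2858400
t = (7120 − 5760)/√[2858400·(1/9 + 1/6)] = 1.5263
df = n₁ + n₂ − 2 = 13
p-value = P(T ≥ 1.5263) ≈ 0.0755
Since p ≈ 0.0755 > α = 0.02, fail to reject H0; the data do not provide sufficient evidence against H0.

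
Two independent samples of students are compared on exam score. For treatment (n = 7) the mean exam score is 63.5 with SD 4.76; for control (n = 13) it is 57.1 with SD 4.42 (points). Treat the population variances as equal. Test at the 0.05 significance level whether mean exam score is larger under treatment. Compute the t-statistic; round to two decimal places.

Let group 1 = treatment, group 2 = control. H0: μ_1 = μ_2; H1: μ_1 > μ_2 (two-sample pooled-variance t-test, right-tailed).
s_p² = [(7−1)·4.76² + (13−1)·4.42²]/(7+13−2) = 20.5768
t = (63.5 − 57.1)/√[20.5768·(1/7 + 1/13)] = 3.01
df = n₁ + n₂ − 2 = 18
p-value = P(T ≥ 3.01) ≈ 0.004
Since p ≈ 0.004 < α = 0.05, reject H0; the data support H1.

3.01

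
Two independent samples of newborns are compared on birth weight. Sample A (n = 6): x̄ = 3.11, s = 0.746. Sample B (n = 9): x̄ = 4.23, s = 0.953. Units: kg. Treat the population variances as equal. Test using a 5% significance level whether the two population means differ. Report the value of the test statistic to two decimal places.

Let group 1 = sample A, group 2 = sample B. H0: μ_1 = μ_2; H1: μ_1 ≠ μ_2 (two-sample pooled-variance t-test, two-sided).
s_p² = [(6−1)·0.746² + (9−1)·0.953²]/(6+9−2) = 0.772942
t = (3.11 − 4.23)/√[0.772942·(1/6 + 1/9)] = -2.42
df = n₁ + n₂ − 2 = 13
Two-sided p-value ≈ 0.031
Since p ≈ 0.031 < α = 0.05, reject H0; the evidence is statistically significant.

-2.42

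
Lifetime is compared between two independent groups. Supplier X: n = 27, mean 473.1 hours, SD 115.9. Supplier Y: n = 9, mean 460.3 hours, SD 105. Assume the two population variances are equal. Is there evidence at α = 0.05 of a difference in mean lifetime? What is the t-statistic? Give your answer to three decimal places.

0.293

Let group 1 = supplier X, group 2 = supplier Y. H0: μ_1 = μ_2; H1: μ_1 ≠ μ_2 (two-sample pooled-variance t-test, two-sided).
s_p² = [(27−1)·115.9² + (9−1)·105²]/(27+9−2) = 12866.3
t = (473.1 − 460.3)/√[12866.3·(1/27 + 1/9)] = 0.293
df = n₁ + n₂ − 2 = 34
Two-sided p-value ≈ 0.7712
Since p ≈ 0.7712 > α = 0.05, fail to reject H0; the data do not provide sufficient evidence against H0.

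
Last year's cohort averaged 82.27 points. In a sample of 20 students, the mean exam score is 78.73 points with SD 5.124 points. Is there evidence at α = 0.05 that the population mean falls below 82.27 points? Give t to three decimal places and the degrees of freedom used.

H0: μ = 82.27; H1: μ < 82.27 (one-sample t-test, left-tailed).
t = (x̄ − μ₀)/(s/√n) = (78.73 − 82.27)/(5.124/√20) = -3.090
df = n − 1 = 19
p-value = P(T ≤ -3.090) ≈ 0.003
Since p ≈ 0.003 < α = 0.05, reject H0; the data support H1.

t = -3.090, df = 19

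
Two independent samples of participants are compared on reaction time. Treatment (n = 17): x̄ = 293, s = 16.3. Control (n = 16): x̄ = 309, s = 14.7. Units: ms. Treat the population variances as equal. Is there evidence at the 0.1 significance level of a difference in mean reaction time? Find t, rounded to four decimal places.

Let group 1 = treatment, group 2 = control. H0: μ_1 = μ_2; H1: μ_1 ≠ μ_2 (two-sample pooled-variance t-test, two-sided).
s_p² = [(17−1)·16.3² + (16−1)·14.7²]/(17+16−2) = 241.69
t = (293 − 309)/√[241.69·(1/17 + 1/16)] = -2.9547
df = n₁ + n₂ − 2 = 31
Two-sided p-value ≈ 0.006
Since p ≈ 0.006 < α = 0.1, reject H0; the data support H1.

-2.9547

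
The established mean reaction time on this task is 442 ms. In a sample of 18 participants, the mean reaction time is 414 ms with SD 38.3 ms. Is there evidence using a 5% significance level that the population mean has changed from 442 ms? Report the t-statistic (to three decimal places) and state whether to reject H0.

H0: μ = 442; H1: μ ≠ 442 (one-sample t-test, two-sided).
t = (x̄ − μ₀)/(s/√n) = (414 − 442)/(38.3/√18) = -3.102
df = n − 1 = 17
Two-sided p-value ≈ 0.006
Since p ≈ 0.006 < α = 0.05, reject H0; the data support H1.

t = -3.102; reject H0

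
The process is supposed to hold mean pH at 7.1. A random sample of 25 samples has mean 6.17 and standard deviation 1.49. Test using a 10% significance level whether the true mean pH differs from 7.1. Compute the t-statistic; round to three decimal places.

H0: μ = 7.1; H1: μ ≠ 7.1 (one-sample t-test, two-sided).
t = (x̄ − μ₀)/(s/√n) = (6.17 − 7.1)/(1.49/√25) = -3.121
df = n − 1 = 24
Two-sided p-value ≈ 0.005
Since p ≈ 0.005 < α = 0.1, reject H0; the data support H1.

-3.121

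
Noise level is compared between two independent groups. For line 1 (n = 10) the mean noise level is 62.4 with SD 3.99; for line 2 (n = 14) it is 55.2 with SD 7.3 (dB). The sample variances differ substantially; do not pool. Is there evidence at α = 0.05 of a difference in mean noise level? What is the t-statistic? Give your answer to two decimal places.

Let group 1 = line 1, group 2 = line 2. H0: μ_1 = μ_2; H1: μ_1 ≠ μ_2 (Welch's two-sample t-test, two-sided).
t = (x̄_1 − x̄_2)/√(s_1²/n_1 + s_2²/n_2) = (62.4 − 55.2)/√(3.99²/10 + 7.3²/14) = 3.10
Welch–Satterthwaite df ≈ 20.87
Two-sided p-value ≈ 0.005
Since p ≈ 0.005 < α = 0.05, reject H0; the evidence is statistically significant.

3.10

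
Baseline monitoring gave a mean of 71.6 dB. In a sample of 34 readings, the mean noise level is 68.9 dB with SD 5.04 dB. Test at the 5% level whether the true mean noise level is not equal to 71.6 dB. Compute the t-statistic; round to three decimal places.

H0: μ = 71.6; H1: μ ≠ 71.6 (one-sample t-test, two-sided).
t = (x̄ − μ₀)/(s/√n) = (68.9 − 71.6)/(5.04/√34) = -3.124
df = n − 1 = 33
Two-sided p-value ≈ 0.0037
Since p ≈ 0.0037 < α = 0.05, reject H0; the data support H1.

-3.124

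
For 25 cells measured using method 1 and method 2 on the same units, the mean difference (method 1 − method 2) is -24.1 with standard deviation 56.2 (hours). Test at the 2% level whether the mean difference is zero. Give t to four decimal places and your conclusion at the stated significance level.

H0: μ_d = 0; H1: μ_d ≠ 0 (paired t-test on the differences, two-sided).
t = d̄/(s_d/√n) = -24.1/(56.2/√25) = -2.1441
df = n − 1 = 24
Two-sided p-value ≈ 0.0424
Since p ≈ 0.0424 > α = 0.02, fail to reject H0; the data do not provide sufficient evidence against H0.

t = -2.1441; fail to reject H0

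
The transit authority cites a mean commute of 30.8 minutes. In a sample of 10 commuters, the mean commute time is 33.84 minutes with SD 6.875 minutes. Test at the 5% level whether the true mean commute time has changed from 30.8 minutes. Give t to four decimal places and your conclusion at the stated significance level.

t = 1.3983; fail to reject H0

H0: μ = 30.8; H1: μ ≠ 30.8 (one-sample t-test, two-sided).
t = (x̄ − μ₀)/(s/√n) = (33.84 − 30.8)/(6.875/√10) = 1.3983
df = n − 1 = 9
Two-sided p-value ≈ 0.196
Since p ≈ 0.196 > α = 0.05, fail to reject H0; the data do not provide sufficient evidence against H0.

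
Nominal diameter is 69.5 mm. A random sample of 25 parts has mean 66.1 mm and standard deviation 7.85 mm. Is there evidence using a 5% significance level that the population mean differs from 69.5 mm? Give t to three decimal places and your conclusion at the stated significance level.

t = -2.166; reject H0

H0: μ = 69.5; H1: μ ≠ 69.5 (one-sample t-test, two-sided).
t = (x̄ − μ₀)/(s/√n) = (66.1 − 69.5)/(7.85/√25) = -2.166
df = n − 1 = 24
Two-sided p-value ≈ 0.041
Since p ≈ 0.041 < α = 0.05, reject H0; the evidence is statistically significant.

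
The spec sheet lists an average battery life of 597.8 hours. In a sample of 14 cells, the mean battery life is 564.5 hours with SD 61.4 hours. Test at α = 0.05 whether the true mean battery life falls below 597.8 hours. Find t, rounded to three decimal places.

H0: μ = 597.8; H1: μ < 597.8 (one-sample t-test, left-tailed).
t = (x̄ − μ₀)/(s/√n) = (564.5 − 597.8)/(61.4/√14) = -2.029
df = n − 1 = 13
p-value = P(T ≤ -2.029) ≈ 0.032
Since p ≈ 0.032 < α = 0.05, reject H0; the data support H1.

-2.029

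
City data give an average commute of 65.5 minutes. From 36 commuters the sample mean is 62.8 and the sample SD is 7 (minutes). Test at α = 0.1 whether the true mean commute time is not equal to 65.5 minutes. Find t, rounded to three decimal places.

-2.314

H0: μ = 65.5; H1: μ ≠ 65.5 (one-sample t-test, two-sided).
t = (x̄ − μ₀)/(s/√n) = (62.8 − 65.5)/(7/√36) = -2.314
df = n − 1 = 35
Two-sided p-value ≈ 0.0266
Since p ≈ 0.0266 < α = 0.1, reject H0; the data support H1.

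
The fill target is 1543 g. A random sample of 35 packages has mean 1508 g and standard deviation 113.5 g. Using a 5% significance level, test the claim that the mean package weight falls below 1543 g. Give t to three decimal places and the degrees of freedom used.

H0: μ = 1543; H1: μ < 1543 (one-sample t-test, left-tailed).
t = (x̄ − μ₀)/(s/√n) = (1508 − 1543)/(113.5/√35) = -1.824
df = n − 1 = 34
p-value = P(T ≤ -1.824) ≈ 0.038
Since p ≈ 0.038 < α = 0.05, reject H0; the data support H1.

t = -1.824, df = 34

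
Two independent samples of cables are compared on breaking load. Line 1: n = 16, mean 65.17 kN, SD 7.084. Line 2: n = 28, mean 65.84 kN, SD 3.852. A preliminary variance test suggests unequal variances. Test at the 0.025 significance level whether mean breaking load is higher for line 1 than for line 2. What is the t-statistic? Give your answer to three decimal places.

-0.350

Let group 1 = line 1, group 2 = line 2. H0: μ_1 = μ_2; H1: μ_1 > μ_2 (Welch's two-sample t-test, right-tailed).
t = (x̄_1 − x̄_2)/√(s_1²/n_1 + s_2²/n_2) = (65.17 − 65.84)/√(7.084²/16 + 3.852²/28) = -0.350
Welch–Satterthwaite df ≈ 20.18
p-value = P(T ≥ -0.350) ≈ 0.6350
Since p ≈ 0.6350 > α = 0.025, fail to reject H0; the data do not provide sufficient evidence against H0.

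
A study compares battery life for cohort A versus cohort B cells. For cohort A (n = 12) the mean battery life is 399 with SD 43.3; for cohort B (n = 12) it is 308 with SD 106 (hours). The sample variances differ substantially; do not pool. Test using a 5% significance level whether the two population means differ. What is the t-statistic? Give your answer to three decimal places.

Let group 1 = cohort A, group 2 = cohort B. H0: μ_1 = μ_2; H1: μ_1 ≠ μ_2 (Welch's two-sample t-test, two-sided).
t = (x̄_1 − x̄_2)/√(s_1²/n_1 + s_2²/n_2) = (399 − 308)/√(43.3²/12 + 106²/12) = 2.753
Welch–Satterthwaite df ≈ 14.57
Two-sided p-value ≈ 0.015
Since p ≈ 0.015 < α = 0.05, reject H0; the data support H1.

2.753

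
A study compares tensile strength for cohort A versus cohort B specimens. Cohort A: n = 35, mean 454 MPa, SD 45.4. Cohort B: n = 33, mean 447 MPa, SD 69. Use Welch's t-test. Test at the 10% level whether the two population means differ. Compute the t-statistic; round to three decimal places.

0.491

Let group 1 = cohort A, group 2 = cohort B. H0: μ_1 = μ_2; H1: μ_1 ≠ μ_2 (Welch's two-sample t-test, two-sided).
t = (x̄_1 − x̄_2)/√(s_1²/n_1 + s_2²/n_2) = (454 − 447)/√(45.4²/35 + 69²/33) = 0.491
Welch–Satterthwaite df ≈ 54.85
Two-sided p-value ≈ 0.625
Since p ≈ 0.625 > α = 0.1, fail to reject H0; the evidence is not statistically significant.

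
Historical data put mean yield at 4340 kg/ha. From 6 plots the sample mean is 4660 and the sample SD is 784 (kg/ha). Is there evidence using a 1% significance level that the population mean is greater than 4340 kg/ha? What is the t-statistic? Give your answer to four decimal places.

0.9998

H0: μ = 4340; H1: μ > 4340 (one-sample t-test, right-tailed).
t = (x̄ − μ₀)/(s/√n) = (4660 − 4340)/(784/√6) = 0.9998
df = n − 1 = 5
p-value = P(T ≥ 0.9998) ≈ 0.1817
Since p ≈ 0.1817 > α = 0.01, fail to reject H0; the data do not provide sufficient evidence against H0.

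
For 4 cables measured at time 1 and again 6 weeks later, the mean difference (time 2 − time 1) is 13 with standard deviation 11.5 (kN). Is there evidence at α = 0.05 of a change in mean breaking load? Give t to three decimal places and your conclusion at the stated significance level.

H0: μ_d = 0; H1: μ_d ≠ 0 (paired t-test on the differences, two-sided).
t = d̄/(s_d/√n) = 13/(11.5/√4) = 2.261
df = n − 1 = 3
Two-sided p-value ≈ 0.1088
Since p ≈ 0.1088 > α = 0.05, fail to reject H0; the data do not provide sufficient evidence against H0.

t = 2.261; fail to reject H0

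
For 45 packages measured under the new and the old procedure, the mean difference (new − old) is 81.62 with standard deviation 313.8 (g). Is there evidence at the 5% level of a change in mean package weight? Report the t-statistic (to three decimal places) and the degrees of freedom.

t = 1.745, df = 44

H0: μ_d = 0; H1: μ_d ≠ 0 (paired t-test on the differences, two-sided).
t = d̄/(s_d/√n) = 81.62/(313.8/√45) = 1.745
df = n − 1 = 44
Two-sided p-value ≈ 0.088
Since p ≈ 0.088 > α = 0.05, fail to reject H0; the evidence is not statistically significant.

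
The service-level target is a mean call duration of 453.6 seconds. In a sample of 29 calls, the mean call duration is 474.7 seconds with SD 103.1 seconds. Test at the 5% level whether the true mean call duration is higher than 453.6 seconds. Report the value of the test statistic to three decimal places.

1.102

H0: μ = 453.6; H1: μ > 453.6 (one-sample t-test, right-tailed).
t = (x̄ − μ₀)/(s/√n) = (474.7 − 453.6)/(103.1/√29) = 1.102
df = n − 1 = 28
p-value = P(T ≥ 1.102) ≈ 0.1399
Since p ≈ 0.1399 > α = 0.05, fail to reject H0; the data do not provide sufficient evidence against H0.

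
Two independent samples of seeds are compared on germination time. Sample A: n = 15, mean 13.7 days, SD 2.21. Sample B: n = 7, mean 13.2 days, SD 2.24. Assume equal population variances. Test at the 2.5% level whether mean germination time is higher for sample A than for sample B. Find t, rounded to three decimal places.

Let group 1 = sample A, group 2 = sample B. H0: μ_1 = μ_2; H1: μ_1 > μ_2 (two-sample pooled-variance t-test, right-tailed).
s_p² = [(15−1)·2.21² + (7−1)·2.24²]/(15+7−2) = 4.92415
t = (13.7 − 13.2)/√[4.92415·(1/15 + 1/7)] = 0.492
df = n₁ + n₂ − 2 = 20
p-value = P(T ≥ 0.492) ≈ 0.3140
Since p ≈ 0.3140 > α = 0.025, fail to reject H0; the evidence is not statistically significant.

0.492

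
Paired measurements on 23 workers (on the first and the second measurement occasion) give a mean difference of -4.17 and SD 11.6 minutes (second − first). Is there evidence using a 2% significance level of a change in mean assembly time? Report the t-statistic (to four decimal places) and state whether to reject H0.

H0: μ_d = 0; H1: μ_d ≠ 0 (paired t-test on the differences, two-sided).
t = d̄/(s_d/√n) = -4.17/(11.6/√23) = -1.7240
df = n − 1 = 22
Two-sided p-value ≈ 0.099
Since p ≈ 0.099 > α = 0.02, fail to reject H0; the evidence is not statistically significant.

t = -1.7240; fail to reject H0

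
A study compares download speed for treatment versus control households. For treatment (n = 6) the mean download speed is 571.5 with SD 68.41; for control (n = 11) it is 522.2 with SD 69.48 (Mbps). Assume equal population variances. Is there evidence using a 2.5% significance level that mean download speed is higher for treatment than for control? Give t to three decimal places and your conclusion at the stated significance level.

Let group 1 = treatment, group 2 = control. H0: μ_1 = μ_2; H1: μ_1 > μ_2 (two-sample pooled-variance t-test, right-tailed).
s_p² = [(6−1)·68.41² + (11−1)·69.48²]/(6+11−2) = 4778.29
t = (571.5 − 522.2)/√[4778.29·(1/6 + 1/11)] = 1.405
df = n₁ + n₂ − 2 = 15
p-value = P(T ≥ 1.405) ≈ 0.0902
Since p ≈ 0.0902 > α = 0.025, fail to reject H0; the evidence is not statistically significant.

t = 1.405; fail to reject H0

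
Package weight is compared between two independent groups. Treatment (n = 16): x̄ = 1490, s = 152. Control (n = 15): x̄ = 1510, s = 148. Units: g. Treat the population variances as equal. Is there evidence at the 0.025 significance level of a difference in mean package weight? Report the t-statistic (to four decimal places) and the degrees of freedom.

Let group 1 = treatment, group 2 = control. H0: μ_1 = μ_2; H1: μ_1 ≠ μ_2 (two-sample pooled-variance t-test, two-sided).
s_p² = [(16−1)·152² + (15−1)·148²]/(16+15−2) = 22524.7
t = (1490 − 1510)/√[22524.7·(1/16 + 1/15)] = -0.3708
df = n₁ + n₂ − 2 = 29
Two-sided p-value ≈ 0.713
Since p ≈ 0.713 > α = 0.025, fail to reject H0; the evidence is not statistically significant.

t = -0.3708, df = 29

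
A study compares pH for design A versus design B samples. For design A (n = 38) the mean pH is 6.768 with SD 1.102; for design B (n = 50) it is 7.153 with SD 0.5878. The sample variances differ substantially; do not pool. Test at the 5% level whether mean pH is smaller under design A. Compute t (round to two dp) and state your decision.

t = -1.95; reject H0

Let group 1 = design A, group 2 = design B. H0: μ_1 = μ_2; H1: μ_1 < μ_2 (Welch's two-sample t-test, left-tailed).
t = (x̄_1 − x̄_2)/√(s_1²/n_1 + s_2²/n_2) = (6.768 − 7.153)/√(1.102²/38 + 0.5878²/50) = -1.95
Welch–Satterthwaite df ≈ 52.86
p-value = P(T ≤ -1.95) ≈ 0.028
Since p ≈ 0.028 < α = 0.05, reject H0; the evidence is statistically significant.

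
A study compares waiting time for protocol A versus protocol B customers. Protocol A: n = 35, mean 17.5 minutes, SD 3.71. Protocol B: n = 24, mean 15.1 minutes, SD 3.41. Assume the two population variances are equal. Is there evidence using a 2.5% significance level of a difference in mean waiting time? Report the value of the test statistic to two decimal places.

2.52

Let group 1 = protocol A, group 2 = protocol B. H0: μ_1 = μ_2; H1: μ_1 ≠ μ_2 (two-sample pooled-variance t-test, two-sided).
s_p² = [(35−1)·3.71² + (24−1)·3.41²]/(35+24−2) = 12.9022
t = (17.5 − 15.1)/√[12.9022·(1/35 + 1/24)] = 2.52
df = n₁ + n₂ − 2 = 57
Two-sided p-value ≈ 0.015
Since p ≈ 0.015 < α = 0.025, reject H0; the evidence is statistically significant.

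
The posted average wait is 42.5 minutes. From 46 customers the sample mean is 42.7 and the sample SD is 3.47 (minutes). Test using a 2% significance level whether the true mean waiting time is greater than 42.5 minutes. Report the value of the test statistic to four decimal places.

H0: μ = 42.5; H1: μ > 42.5 (one-sample t-test, right-tailed).
t = (x̄ − μ₀)/(s/√n) = (42.7 − 42.5)/(3.47/√46) = 0.3909
df = n − 1 = 45
p-value = P(T ≥ 0.3909) ≈ 0.349
Since p ≈ 0.349 > α = 0.02, fail to reject H0; the data do not provide sufficient evidence against H0.

0.3909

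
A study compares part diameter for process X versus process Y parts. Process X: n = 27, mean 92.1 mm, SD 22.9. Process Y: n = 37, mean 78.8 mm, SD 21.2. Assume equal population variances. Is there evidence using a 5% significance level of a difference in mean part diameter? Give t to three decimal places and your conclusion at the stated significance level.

t = 2.396; reject H0

Let group 1 = process X, group 2 = process Y. H0: μ_1 = μ_2; H1: μ_1 ≠ μ_2 (two-sample pooled-variance t-test, two-sided).
s_p² = [(27−1)·22.9² + (37−1)·21.2²]/(27+37−2) = 480.879
t = (92.1 − 78.8)/√[480.879·(1/27 + 1/37)] = 2.396
df = n₁ + n₂ − 2 = 62
Two-sided p-value ≈ 0.020
Since p ≈ 0.020 < α = 0.05, reject H0; the data support H1.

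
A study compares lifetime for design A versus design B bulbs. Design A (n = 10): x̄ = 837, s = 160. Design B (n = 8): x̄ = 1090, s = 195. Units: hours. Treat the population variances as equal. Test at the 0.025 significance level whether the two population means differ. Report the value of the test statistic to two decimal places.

-3.03

Let group 1 = design A, group 2 = design B. H0: μ_1 = μ_2; H1: μ_1 ≠ μ_2 (two-sample pooled-variance t-test, two-sided).
s_p² = [(10−1)·160² + (8−1)·195²]/(10+8−2) = 31035.9
t = (837 − 1090)/√[31035.9·(1/10 + 1/8)] = -3.03
df = n₁ + n₂ − 2 = 16
Two-sided p-value ≈ 0.0080
Since p ≈ 0.0080 < α = 0.025, reject H0; the evidence is statistically significant.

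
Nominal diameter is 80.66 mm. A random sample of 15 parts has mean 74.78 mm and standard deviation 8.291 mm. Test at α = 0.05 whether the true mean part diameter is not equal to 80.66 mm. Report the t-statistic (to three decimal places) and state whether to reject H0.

t = -2.747; reject H0

H0: μ = 80.66; H1: μ ≠ 80.66 (one-sample t-test, two-sided).
t = (x̄ − μ₀)/(s/√n) = (74.78 − 80.66)/(8.291/√15) = -2.747
df = n − 1 = 14
Two-sided p-value ≈ 0.016
Since p ≈ 0.016 < α = 0.05, reject H0; the data support H1.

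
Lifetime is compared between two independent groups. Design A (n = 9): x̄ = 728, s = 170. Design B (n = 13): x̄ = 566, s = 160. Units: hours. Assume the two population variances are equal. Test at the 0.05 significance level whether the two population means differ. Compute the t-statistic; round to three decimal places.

Let group 1 = design A, group 2 = design B. H0: μ_1 = μ_2; H1: μ_1 ≠ μ_2 (two-sample pooled-variance t-test, two-sided).
s_p² = [(9−1)·170² + (13−1)·160²]/(9+13−2) = 26920
t = (728 − 566)/√[26920·(1/9 + 1/13)] = 2.277
df = n₁ + n₂ − 2 = 20
Two-sided p-value ≈ 0.0339
Since p ≈ 0.0339 < α = 0.05, reject H0; the evidence is statistically significant.

2.277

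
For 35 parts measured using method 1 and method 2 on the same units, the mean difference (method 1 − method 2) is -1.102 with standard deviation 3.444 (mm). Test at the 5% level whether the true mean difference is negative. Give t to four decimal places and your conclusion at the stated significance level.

H0: μ_d = 0; H1: μ_d < 0 (paired t-test on the differences, left-tailed).
t = d̄/(s_d/√n) = -1.102/(3.444/√35) = -1.8930
df = n − 1 = 34
p-value = P(T ≤ -1.8930) ≈ 0.0334
Since p ≈ 0.0334 < α = 0.05, reject H0; the evidence is statistically significant.

t = -1.8930; reject H0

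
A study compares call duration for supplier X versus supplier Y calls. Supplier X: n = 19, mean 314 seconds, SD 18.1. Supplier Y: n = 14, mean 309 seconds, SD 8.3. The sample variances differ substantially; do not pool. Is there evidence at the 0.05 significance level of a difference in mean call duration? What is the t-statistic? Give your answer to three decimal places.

Let group 1 = supplier X, group 2 = supplier Y. H0: μ_1 = μ_2; H1: μ_1 ≠ μ_2 (Welch's two-sample t-test, two-sided).
t = (x̄_1 − x̄_2)/√(s_1²/n_1 + s_2²/n_2) = (314 − 309)/√(18.1²/19 + 8.3²/14) = 1.062
Welch–Satterthwaite df ≈ 26.73
Two-sided p-value ≈ 0.298
Since p ≈ 0.298 > α = 0.05, fail to reject H0; the data do not provide sufficient evidence against H0.

1.062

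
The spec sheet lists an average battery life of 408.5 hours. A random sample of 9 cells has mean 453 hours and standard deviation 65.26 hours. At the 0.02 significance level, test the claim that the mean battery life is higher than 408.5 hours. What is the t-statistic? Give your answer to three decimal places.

H0: μ = 408.5; H1: μ > 408.5 (one-sample t-test, right-tailed).
t = (x̄ − μ₀)/(s/√n) = (453 − 408.5)/(65.26/√9) = 2.046
df = n − 1 = 8
p-value = P(T ≥ 2.046) ≈ 0.038
Since p ≈ 0.038 > α = 0.02, fail to reject H0; the data do not provide sufficient evidence against H0.

2.046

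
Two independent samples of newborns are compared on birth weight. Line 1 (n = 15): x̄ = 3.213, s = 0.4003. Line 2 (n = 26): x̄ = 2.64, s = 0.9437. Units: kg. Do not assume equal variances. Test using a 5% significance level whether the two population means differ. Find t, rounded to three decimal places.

2.703

Let group 1 = line 1, group 2 = line 2. H0: μ_1 = μ_2; H1: μ_1 ≠ μ_2 (Welch's two-sample t-test, two-sided).
t = (x̄_1 − x̄_2)/√(s_1²/n_1 + s_2²/n_2) = (3.213 − 2.64)/√(0.4003²/15 + 0.9437²/26) = 2.703
Welch–Satterthwaite df ≈ 36.66
Two-sided p-value ≈ 0.0103
Since p ≈ 0.0103 < α = 0.05, reject H0; the data support H1.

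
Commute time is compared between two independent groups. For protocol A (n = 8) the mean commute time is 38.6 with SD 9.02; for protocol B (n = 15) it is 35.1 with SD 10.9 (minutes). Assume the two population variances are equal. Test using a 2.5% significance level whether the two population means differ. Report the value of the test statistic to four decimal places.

Let group 1 = protocol A, group 2 = protocol B. H0: μ_1 = μ_2; H1: μ_1 ≠ μ_2 (two-sample pooled-variance t-test, two-sided).
s_p² = [(8−1)·9.02² + (15−1)·10.9²]/(8+15−2) = 106.327
t = (38.6 − 35.1)/√[106.327·(1/8 + 1/15)] = 0.7753
df = n₁ + n₂ − 2 = 21
Two-sided p-value ≈ 0.447
Since p ≈ 0.447 > α = 0.025, fail to reject H0; the data do not provide sufficient evidence against H0.

0.7753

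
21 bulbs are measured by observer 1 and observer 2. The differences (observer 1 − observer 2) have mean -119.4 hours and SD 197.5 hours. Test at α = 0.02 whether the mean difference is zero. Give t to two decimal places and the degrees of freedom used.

t = -2.77, df = 20

H0: μ_d = 0; H1: μ_d ≠ 0 (paired t-test on the differences, two-sided).
t = d̄/(s_d/√n) = -119.4/(197.5/√21) = -2.77
df = n − 1 = 20
Two-sided p-value ≈ 0.0118
Since p ≈ 0.0118 < α = 0.02, reject H0; the evidence is statistically significant.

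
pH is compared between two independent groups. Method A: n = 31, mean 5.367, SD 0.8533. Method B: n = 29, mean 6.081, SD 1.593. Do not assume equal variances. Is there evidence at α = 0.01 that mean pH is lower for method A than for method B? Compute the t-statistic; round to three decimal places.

Let group 1 = method A, group 2 = method B. H0: μ_1 = μ_2; H1: μ_1 < μ_2 (Welch's two-sample t-test, left-tailed).
t = (x̄_1 − x̄_2)/√(s_1²/n_1 + s_2²/n_2) = (5.367 − 6.081)/√(0.8533²/31 + 1.593²/29) = -2.143
Welch–Satterthwaite df ≈ 42.21
p-value = P(T ≤ -2.143) ≈ 0.019
Since p ≈ 0.019 > α = 0.01, fail to reject H0; the data do not provide sufficient evidence against H0.

-2.143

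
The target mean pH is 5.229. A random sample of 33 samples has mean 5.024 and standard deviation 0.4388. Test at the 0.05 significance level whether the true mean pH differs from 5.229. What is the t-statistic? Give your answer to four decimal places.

H0: μ = 5.229; H1: μ ≠ 5.229 (one-sample t-test, two-sided).
t = (x̄ − μ₀)/(s/√n) = (5.024 − 5.229)/(0.4388/√33) = -2.6838
df = n − 1 = 32
Two-sided p-value ≈ 0.011
Since p ≈ 0.011 < α = 0.05, reject H0; the evidence is statistically significant.

-2.6838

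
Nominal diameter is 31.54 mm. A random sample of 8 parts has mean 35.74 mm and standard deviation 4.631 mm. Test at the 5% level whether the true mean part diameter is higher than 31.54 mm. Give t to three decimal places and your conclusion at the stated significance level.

H0: μ = 31.54; H1: μ > 31.54 (one-sample t-test, right-tailed).
t = (x̄ − μ₀)/(s/√n) = (35.74 − 31.54)/(4.631/√8) = 2.565
df = n − 1 = 7
p-value = P(T ≥ 2.565) ≈ 0.019
Since p ≈ 0.019 < α = 0.05, reject H0; the evidence is statistically significant.

t = 2.565; reject H0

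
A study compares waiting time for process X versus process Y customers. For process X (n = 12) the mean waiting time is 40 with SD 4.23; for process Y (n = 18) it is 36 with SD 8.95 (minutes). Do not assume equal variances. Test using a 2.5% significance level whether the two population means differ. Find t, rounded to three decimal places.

Let group 1 = process X, group 2 = process Y. H0: μ_1 = μ_2; H1: μ_1 ≠ μ_2 (Welch's two-sample t-test, two-sided).
t = (x̄_1 − x̄_2)/√(s_1²/n_1 + s_2²/n_2) = (40 − 36)/√(4.23²/12 + 8.95²/18) = 1.641
Welch–Satterthwaite df ≈ 25.82
Two-sided p-value ≈ 0.1129
Since p ≈ 0.1129 > α = 0.025, fail to reject H0; the data do not provide sufficient evidence against H0.

1.641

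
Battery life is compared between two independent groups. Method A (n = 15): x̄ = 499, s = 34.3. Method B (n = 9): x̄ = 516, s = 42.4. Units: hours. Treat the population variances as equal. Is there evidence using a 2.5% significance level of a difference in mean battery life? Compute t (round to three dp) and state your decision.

Let group 1 = method A, group 2 = method B. H0: μ_1 = μ_2; H1: μ_1 ≠ μ_2 (two-sample pooled-variance t-test, two-sided).
s_p² = [(15−1)·34.3² + (9−1)·42.4²]/(15+9−2) = 1402.41
t = (499 − 516)/√[1402.41·(1/15 + 1/9)] = -1.077
df = n₁ + n₂ − 2 = 22
Two-sided p-value ≈ 0.2933
Since p ≈ 0.2933 > α = 0.025, fail to reject H0; the data do not provide sufficient evidence against H0.

t = -1.077; fail to reject H0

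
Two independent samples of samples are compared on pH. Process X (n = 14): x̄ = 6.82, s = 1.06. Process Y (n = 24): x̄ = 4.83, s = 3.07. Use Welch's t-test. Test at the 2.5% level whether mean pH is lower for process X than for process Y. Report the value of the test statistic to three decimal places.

Let group 1 = process X, group 2 = process Y. H0: μ_1 = μ_2; H1: μ_1 < μ_2 (Welch's two-sample t-test, left-tailed).
t = (x̄_1 − x̄_2)/√(s_1²/n_1 + s_2²/n_2) = (6.82 − 4.83)/√(1.06²/14 + 3.07²/24) = 2.894
Welch–Satterthwaite df ≈ 31.07
p-value = P(T ≤ 2.894) ≈ 0.9965
Since p ≈ 0.9965 > α = 0.025, fail to reject H0; the evidence is not statistically significant.

2.894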